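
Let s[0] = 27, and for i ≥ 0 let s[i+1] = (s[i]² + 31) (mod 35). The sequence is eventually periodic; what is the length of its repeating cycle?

Listing terms: s[0] = 27,  s[1] = 25,  s[2] = 26,  s[3] = 7,  s[4] = 10,  s[5] = 26.
Since s[5] = s[2] = 26, the sequence is eventually periodic: after a pre-period of length 2 it cycles with period 3.

3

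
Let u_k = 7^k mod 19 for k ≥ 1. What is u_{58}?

7

Listing terms: u_1 = 7, u_2 = 11, u_3 = 1, u_4 = 7.
The sequence repeats with period 3.
(58 - 1) mod 3 = 0, so u_{58} = u_1 = 7.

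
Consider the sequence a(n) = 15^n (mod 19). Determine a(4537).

a(1) = 15; a(2) = 16; a(3) = 12; a(4) = 9; a(5) = 2; a(6) = 11; a(7) = 13; a(8) = 5; a(9) = 18; a(10) = 4; a(11) = 3; a(12) = 7; a(13) = 10; a(14) = 17; a(15) = 8; a(16) = 6; a(17) = 14; a(18) = 1; a(19) = 15.
Since a(19) = a(1) = 15, the sequence is periodic with period 18.
So a(4537) = a(1 + ((4537-1) mod 18)) = a(1) = 15.

15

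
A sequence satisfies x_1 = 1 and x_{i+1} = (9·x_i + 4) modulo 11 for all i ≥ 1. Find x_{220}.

7

Computing terms: x_1 = 1,  x_2 = 2,  x_3 = 0,  x_4 = 4,  x_5 = 7,  x_6 = 1.
The sequence repeats with period 5.
So x_{220} = x_{1 + ((220-1) mod 5)} = x_5 = 7.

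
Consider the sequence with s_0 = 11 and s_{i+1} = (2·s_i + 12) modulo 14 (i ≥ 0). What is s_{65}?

10

s_0 = 11; s_1 = 6; s_2 = 10; s_3 = 4; s_4 = 6.
Since s_4 = s_1 = 6, the sequence is eventually periodic: after a pre-period of length 1 it cycles with period 3.
For i ≥ 1, s_i depends only on (i - 1) mod 3. (65 - 1) mod 3 = 1, so s_{65} = s_2 = 10.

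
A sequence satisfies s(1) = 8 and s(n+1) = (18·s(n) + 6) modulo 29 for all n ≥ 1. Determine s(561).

s(1) = 8, s(2) = 5, s(3) = 9, s(4) = 23, s(5) = 14, s(6) = 26, s(7) = 10, s(8) = 12, s(9) = 19, s(10) = 0, s(11) = 6, s(12) = 27, s(13) = 28, s(14) = 17, s(15) = 22, s(16) = 25, s(17) = 21, s(18) = 7, s(19) = 16, s(20) = 4, s(21) = 20, s(22) = 18, s(23) = 11, s(24) = 1, s(25) = 24, s(26) = 3, s(27) = 2, s(28) = 13, s(29) = 8.
Since s(29) = s(1) = 8, the sequence is periodic with period 28.
(561 - 1) mod 28 = 0, so s(561) = s(1) = 8.

8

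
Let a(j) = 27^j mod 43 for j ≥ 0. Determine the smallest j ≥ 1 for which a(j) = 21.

We have a(0) = 1; a(1) = 27; a(2) = 41; a(3) = 32; a(4) = 4; a(5) = 22; a(6) = 35; a(7) = 42; a(8) = 16; a(9) = 2; a(10) = 11; a(11) = 39; a(12) = 21; a(13) = 8; a(14) = 1.
The sequence repeats with period 14.
The value 21 first appears (with j ≥ 1) at a(12).

12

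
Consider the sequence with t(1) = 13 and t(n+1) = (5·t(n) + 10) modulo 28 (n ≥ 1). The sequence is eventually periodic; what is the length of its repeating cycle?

Computing terms: t(1) = 13,  t(2) = 19,  t(3) = 21,  t(4) = 3,  t(5) = 25,  t(6) = 23,  t(7) = 13.
Since t(7) = t(1) = 13, the sequence is periodic with period 6.

6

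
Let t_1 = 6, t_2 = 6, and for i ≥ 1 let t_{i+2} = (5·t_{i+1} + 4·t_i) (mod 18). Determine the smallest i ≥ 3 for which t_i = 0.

3

Computing terms: t_1 = 6, t_2 = 6, t_3 = 0, t_4 = 6, t_5 = 12, t_6 = 12, t_7 = 0, t_8 = 12, t_9 = 6, t_{10} = 6.
The sequence repeats with period 8.
The value 0 first appears (with i ≥ 3) at t_3.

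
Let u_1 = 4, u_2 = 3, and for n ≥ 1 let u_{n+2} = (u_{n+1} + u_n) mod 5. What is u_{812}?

2

We have u_1 = 4, u_2 = 3, u_3 = 2, u_4 = 0, u_5 = 2, u_6 = 2, u_7 = 4, u_8 = 1, u_9 = 0, u_{10} = 1, u_{11} = 1, u_{12} = 2, u_{13} = 3, u_{14} = 0, u_{15} = 3, u_{16} = 3, u_{17} = 1, u_{18} = 4, u_{19} = 0, u_{20} = 4, u_{21} = 4, u_{22} = 3.
Since (u_{21}, u_{22}) = (u_1, u_2) = (4, 3) (two consecutive terms determine the rest), the sequence is periodic with period 20.
So u_{812} = u_{1 + ((812-1) mod 20)} = u_{12} = 2.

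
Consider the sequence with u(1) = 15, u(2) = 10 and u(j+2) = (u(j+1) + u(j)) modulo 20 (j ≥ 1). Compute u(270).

15

Computing terms: u(1) = 15,  u(2) = 10,  u(3) = 5,  u(4) = 15,  u(5) = 0,  u(6) = 15,  u(7) = 15,  u(8) = 10.
Since (u(7), u(8)) = (u(1), u(2)) = (15, 10) (two consecutive terms determine the rest), the sequence is periodic with period 6.
So u(270) = u(1 + ((270-1) mod 6)) = u(6) = 15.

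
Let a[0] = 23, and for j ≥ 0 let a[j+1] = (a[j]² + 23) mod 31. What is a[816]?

30

Computing terms: a[0] = 23,  a[1] = 25,  a[2] = 28,  a[3] = 1,  a[4] = 24,  a[5] = 10,  a[6] = 30,  a[7] = 24.
Since a[7] = a[4] = 24, the sequence is eventually periodic: after a pre-period of length 4 it cycles with period 3.
For j ≥ 4, a[j] depends only on (j - 4) mod 3. (816 - 4) mod 3 = 2, so a[816] = a[6] = 30.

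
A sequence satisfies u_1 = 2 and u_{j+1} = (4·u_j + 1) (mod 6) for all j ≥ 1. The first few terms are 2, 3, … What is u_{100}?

5

We have u_1 = 2,  u_2 = 3,  u_3 = 1,  u_4 = 5,  u_5 = 3.
Since u_5 = u_2 = 3, the sequence is eventually periodic: after a pre-period of length 1 it cycles with period 3.
For j ≥ 2, u_j depends only on (j - 2) mod 3. (100 - 2) mod 3 = 2, so u_{100} = u_4 = 5.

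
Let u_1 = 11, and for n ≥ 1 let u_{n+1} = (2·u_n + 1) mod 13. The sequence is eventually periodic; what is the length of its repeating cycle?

Computing terms: u_1 = 11; u_2 = 10; u_3 = 8; u_4 = 4; u_5 = 9; u_6 = 6; u_7 = 0; u_8 = 1; u_9 = 3; u_{10} = 7; u_{11} = 2; u_{12} = 5; u_{13} = 11.
Since u_{13} = u_1 = 11, the sequence is periodic with period 12.

12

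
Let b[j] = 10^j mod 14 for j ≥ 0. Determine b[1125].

b[0] = 1; b[1] = 10; b[2] = 2; b[3] = 6; b[4] = 4; b[5] = 12; b[6] = 8; b[7] = 10.
Since b[7] = b[1] = 10, the sequence is eventually periodic: after a pre-period of length 1 it cycles with period 6.
For j ≥ 1, b[j] depends only on (j - 1) mod 6. (1125 - 1) mod 6 = 2, so b[1125] = b[3] = 6.

6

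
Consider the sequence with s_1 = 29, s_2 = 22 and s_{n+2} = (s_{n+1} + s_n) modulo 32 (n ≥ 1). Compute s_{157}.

21

We have s_1 = 29,  s_2 = 22,  s_3 = 19,  s_4 = 9,  s_5 = 28,  s_6 = 5,  s_7 = 1,  s_8 = 6,  s_9 = 7,  s_{10} = 13,  s_{11} = 20,  s_{12} = 1,  s_{13} = 21,  s_{14} = 22,  s_{15} = 11,  s_{16} = 1,  s_{17} = 12,  s_{18} = 13,  s_{19} = 25,  s_{20} = 6,  s_{21} = 31,  s_{22} = 5,  s_{23} = 4,  s_{24} = 9,  s_{25} = 13,  s_{26} = 22,  s_{27} = 3,  s_{28} = 25,  s_{29} = 28,  s_{30} = 21,  s_{31} = 17,  s_{32} = 6,  s_{33} = 23,  s_{34} = 29,  s_{35} = 20,  s_{36} = 17,  s_{37} = 5,  s_{38} = 22,  s_{39} = 27,  s_{40} = 17,  s_{41} = 12,  s_{42} = 29,  s_{43} = 9,  s_{44} = 6,  s_{45} = 15,  s_{46} = 21,  s_{47} = 4,  s_{48} = 25,  s_{49} = 29,  s_{50} = 22.
Since (s_{49}, s_{50}) = (s_1, s_2) = (29, 22) (two consecutive terms determine the rest), the sequence is periodic with period 48.
(157 - 1) mod 48 = 12, so s_{157} = s_{13} = 21.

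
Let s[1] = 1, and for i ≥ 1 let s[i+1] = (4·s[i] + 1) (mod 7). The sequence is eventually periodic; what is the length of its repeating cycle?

s[1] = 1; s[2] = 5; s[3] = 0; s[4] = 1.
The sequence repeats with period 3.

3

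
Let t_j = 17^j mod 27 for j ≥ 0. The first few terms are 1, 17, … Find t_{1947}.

26

Listing terms: t_0 = 1, t_1 = 17, t_2 = 19, t_3 = 26, t_4 = 10, t_5 = 8, t_6 = 1.
The sequence repeats with period 6.
So t_{1947} = t_{0 + ((1947-0) mod 6)} = t_3 = 26.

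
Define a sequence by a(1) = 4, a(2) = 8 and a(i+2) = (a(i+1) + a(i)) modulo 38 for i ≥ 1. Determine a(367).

8

Computing terms: a(1) = 4,  a(2) = 8,  a(3) = 12,  a(4) = 20,  a(5) = 32,  a(6) = 14,  a(7) = 8,  a(8) = 22,  a(9) = 30,  a(10) = 14,  a(11) = 6,  a(12) = 20,  a(13) = 26,  a(14) = 8,  a(15) = 34,  a(16) = 4,  a(17) = 0,  a(18) = 4,  a(19) = 4,  a(20) = 8.
The sequence repeats with period 18.
(367 - 1) mod 18 = 6, so a(367) = a(7) = 8.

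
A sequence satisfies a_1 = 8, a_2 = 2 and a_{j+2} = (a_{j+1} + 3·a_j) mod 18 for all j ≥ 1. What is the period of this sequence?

3

Computing terms: a_1 = 8, a_2 = 2, a_3 = 8, a_4 = 14, a_5 = 2, a_6 = 8.
Since (a_5, a_6) = (a_2, a_3) = (2, 8) (two consecutive terms determine the rest), the sequence is eventually periodic: after a pre-period of length 1 it cycles with period 3.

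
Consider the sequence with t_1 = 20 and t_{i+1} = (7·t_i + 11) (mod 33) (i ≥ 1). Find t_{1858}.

Computing terms: t_1 = 20; t_2 = 19; t_3 = 12; t_4 = 29; t_5 = 16; t_6 = 24; t_7 = 14; t_8 = 10; t_9 = 15; t_{10} = 17; t_{11} = 31; t_{12} = 30; t_{13} = 23; t_{14} = 7; t_{15} = 27; t_{16} = 2; t_{17} = 25; t_{18} = 21; t_{19} = 26; t_{20} = 28; t_{21} = 9; t_{22} = 8; t_{23} = 1; t_{24} = 18; t_{25} = 5; t_{26} = 13; t_{27} = 3; t_{28} = 32; t_{29} = 4; t_{30} = 6; t_{31} = 20.
Since t_{31} = t_1 = 20, the sequence is periodic with period 30.
(1858 - 1) mod 30 = 27, so t_{1858} = t_{28} = 32.

32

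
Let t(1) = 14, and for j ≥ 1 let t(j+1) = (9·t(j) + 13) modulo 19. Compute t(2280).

We have t(1) = 14,  t(2) = 6,  t(3) = 10,  t(4) = 8,  t(5) = 9,  t(6) = 18,  t(7) = 4,  t(8) = 11,  t(9) = 17,  t(10) = 14.
The sequence repeats with period 9.
(2280 - 1) mod 9 = 2, so t(2280) = t(3) = 10.

10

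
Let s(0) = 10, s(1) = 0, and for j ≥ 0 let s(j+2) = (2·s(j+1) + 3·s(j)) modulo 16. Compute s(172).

2

s(0) = 10, s(1) = 0, s(2) = 14, s(3) = 12, s(4) = 2, s(5) = 8, s(6) = 6, s(7) = 4, s(8) = 10, s(9) = 0.
The sequence repeats with period 8.
(172 - 0) mod 8 = 4, so s(172) = s(4) = 2.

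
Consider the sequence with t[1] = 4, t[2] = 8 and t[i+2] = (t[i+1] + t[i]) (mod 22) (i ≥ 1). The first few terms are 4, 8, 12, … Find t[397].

18

t[1] = 4,  t[2] = 8,  t[3] = 12,  t[4] = 20,  t[5] = 10,  t[6] = 8,  t[7] = 18,  t[8] = 4,  t[9] = 0,  t[10] = 4,  t[11] = 4,  t[12] = 8.
The sequence repeats with period 10.
So t[397] = t[1 + ((397-1) mod 10)] = t[7] = 18.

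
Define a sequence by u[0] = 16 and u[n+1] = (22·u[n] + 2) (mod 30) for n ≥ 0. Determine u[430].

Computing terms: u[0] = 16; u[1] = 24; u[2] = 20; u[3] = 22; u[4] = 6; u[5] = 14; u[6] = 10; u[7] = 12; u[8] = 26; u[9] = 4; u[10] = 0; u[11] = 2; u[12] = 16.
Since u[12] = u[0] = 16, the sequence is periodic with period 12.
So u[430] = u[0 + ((430-0) mod 12)] = u[10] = 0.

0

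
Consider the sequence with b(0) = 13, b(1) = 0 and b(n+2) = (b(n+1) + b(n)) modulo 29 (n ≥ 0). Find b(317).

12

Computing terms: b(0) = 13,  b(1) = 0,  b(2) = 13,  b(3) = 13,  b(4) = 26,  b(5) = 10,  b(6) = 7,  b(7) = 17,  b(8) = 24,  b(9) = 12,  b(10) = 7,  b(11) = 19,  b(12) = 26,  b(13) = 16,  b(14) = 13,  b(15) = 0.
Since (b(14), b(15)) = (b(0), b(1)) = (13, 0) (two consecutive terms determine the rest), the sequence is periodic with period 14.
So b(317) = b(0 + ((317-0) mod 14)) = b(9) = 12.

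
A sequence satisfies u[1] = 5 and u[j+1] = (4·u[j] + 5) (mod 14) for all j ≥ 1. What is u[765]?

Listing terms: u[1] = 5; u[2] = 11; u[3] = 7; u[4] = 5.
The sequence repeats with period 3.
So u[765] = u[1 + ((765-1) mod 3)] = u[3] = 7.

7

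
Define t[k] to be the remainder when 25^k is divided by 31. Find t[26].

t[0] = 1, t[1] = 25, t[2] = 5, t[3] = 1.
Since t[3] = t[0] = 1, the sequence is periodic with period 3.
(26 - 0) mod 3 = 2, so t[26] = t[2] = 5.

5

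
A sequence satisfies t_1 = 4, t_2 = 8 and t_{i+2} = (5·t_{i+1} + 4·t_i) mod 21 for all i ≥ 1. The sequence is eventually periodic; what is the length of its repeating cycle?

48

t_1 = 4; t_2 = 8; t_3 = 14; t_4 = 18; t_5 = 20; t_6 = 4; t_7 = 16; t_8 = 12; t_9 = 19; t_{10} = 17; t_{11} = 14; t_{12} = 12; t_{13} = 11; t_{14} = 19; t_{15} = 13; t_{16} = 15; t_{17} = 1; t_{18} = 2; t_{19} = 14; t_{20} = 15; t_{21} = 5; t_{22} = 1; t_{23} = 4; t_{24} = 3; t_{25} = 10; t_{26} = 20; t_{27} = 14; t_{28} = 3; t_{29} = 8; t_{30} = 10; t_{31} = 19; t_{32} = 9; t_{33} = 16; t_{34} = 11; t_{35} = 14; t_{36} = 9; t_{37} = 17; t_{38} = 16; t_{39} = 1; t_{40} = 6; t_{41} = 13; t_{42} = 5; t_{43} = 14; t_{44} = 6; t_{45} = 2; t_{46} = 13; t_{47} = 10; t_{48} = 18; t_{49} = 4; t_{50} = 8.
The sequence repeats with period 48.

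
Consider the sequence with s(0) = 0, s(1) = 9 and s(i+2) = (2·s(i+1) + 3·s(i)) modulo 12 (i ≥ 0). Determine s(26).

s(0) = 0; s(1) = 9; s(2) = 6; s(3) = 3; s(4) = 0; s(5) = 9.
Since (s(4), s(5)) = (s(0), s(1)) = (0, 9) (two consecutive terms determine the rest), the sequence is periodic with period 4.
So s(26) = s(0 + ((26-0) mod 4)) = s(2) = 6.

6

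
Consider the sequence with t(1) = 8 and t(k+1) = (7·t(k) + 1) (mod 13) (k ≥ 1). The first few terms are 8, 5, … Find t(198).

We have t(1) = 8,  t(2) = 5,  t(3) = 10,  t(4) = 6,  t(5) = 4,  t(6) = 3,  t(7) = 9,  t(8) = 12,  t(9) = 7,  t(10) = 11,  t(11) = 0,  t(12) = 1,  t(13) = 8.
Since t(13) = t(1) = 8, the sequence is periodic with period 12.
(198 - 1) mod 12 = 5, so t(198) = t(6) = 3.

3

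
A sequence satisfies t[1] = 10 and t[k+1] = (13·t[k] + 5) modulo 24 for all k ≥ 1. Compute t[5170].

We have t[1] = 10; t[2] = 15; t[3] = 8; t[4] = 13; t[5] = 6; t[6] = 11; t[7] = 4; t[8] = 9; t[9] = 2; t[10] = 7; t[11] = 0; t[12] = 5; t[13] = 22; t[14] = 3; t[15] = 20; t[16] = 1; t[17] = 18; t[18] = 23; t[19] = 16; t[20] = 21; t[21] = 14; t[22] = 19; t[23] = 12; t[24] = 17; t[25] = 10.
Since t[25] = t[1] = 10, the sequence is periodic with period 24.
So t[5170] = t[1 + ((5170-1) mod 24)] = t[10] = 7.

7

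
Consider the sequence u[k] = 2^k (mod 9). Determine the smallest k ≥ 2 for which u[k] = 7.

Computing terms: u[1] = 2, u[2] = 4, u[3] = 8, u[4] = 7, u[5] = 5, u[6] = 1, u[7] = 2.
Since u[7] = u[1] = 2, the sequence is periodic with period 6.
The value 7 first appears (with k ≥ 2) at u[4].

4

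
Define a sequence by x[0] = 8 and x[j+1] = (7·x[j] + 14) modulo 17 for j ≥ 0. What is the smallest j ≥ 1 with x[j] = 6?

3

Computing terms: x[0] = 8, x[1] = 2, x[2] = 11, x[3] = 6, x[4] = 5, x[5] = 15, x[6] = 0, x[7] = 14, x[8] = 10, x[9] = 16, x[10] = 7, x[11] = 12, x[12] = 13, x[13] = 3, x[14] = 1, x[15] = 4, x[16] = 8.
The sequence repeats with period 16.
The value 6 first appears (with j ≥ 1) at x[3].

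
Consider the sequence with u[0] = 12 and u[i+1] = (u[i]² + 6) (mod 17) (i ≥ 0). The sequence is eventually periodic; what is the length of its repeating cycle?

5

u[0] = 12, u[1] = 14, u[2] = 15, u[3] = 10, u[4] = 4, u[5] = 5, u[6] = 14.
Since u[6] = u[1] = 14, the sequence is eventually periodic: after a pre-period of length 1 it cycles with period 5.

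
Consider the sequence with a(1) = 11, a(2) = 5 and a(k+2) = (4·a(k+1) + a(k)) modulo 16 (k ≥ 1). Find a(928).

a(1) = 11,  a(2) = 5,  a(3) = 15,  a(4) = 1,  a(5) = 3,  a(6) = 13,  a(7) = 7,  a(8) = 9,  a(9) = 11,  a(10) = 5.
The sequence repeats with period 8.
(928 - 1) mod 8 = 7, so a(928) = a(8) = 9.

9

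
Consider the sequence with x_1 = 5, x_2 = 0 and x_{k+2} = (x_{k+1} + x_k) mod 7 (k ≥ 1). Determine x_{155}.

2

Computing terms: x_1 = 5, x_2 = 0, x_3 = 5, x_4 = 5, x_5 = 3, x_6 = 1, x_7 = 4, x_8 = 5, x_9 = 2, x_{10} = 0, x_{11} = 2, x_{12} = 2, x_{13} = 4, x_{14} = 6, x_{15} = 3, x_{16} = 2, x_{17} = 5, x_{18} = 0.
The sequence repeats with period 16.
So x_{155} = x_{1 + ((155-1) mod 16)} = x_{11} = 2.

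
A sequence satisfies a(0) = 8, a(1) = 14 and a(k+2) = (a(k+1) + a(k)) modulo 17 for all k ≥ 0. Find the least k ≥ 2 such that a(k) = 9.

5

We have a(0) = 8,  a(1) = 14,  a(2) = 5,  a(3) = 2,  a(4) = 7,  a(5) = 9,  a(6) = 16,  a(7) = 8,  a(8) = 7,  a(9) = 15,  a(10) = 5,  a(11) = 3,  a(12) = 8,  a(13) = 11,  a(14) = 2,  a(15) = 13,  a(16) = 15,  a(17) = 11,  a(18) = 9,  a(19) = 3,  a(20) = 12,  a(21) = 15,  a(22) = 10,  a(23) = 8,  a(24) = 1,  a(25) = 9,  a(26) = 10,  a(27) = 2,  a(28) = 12,  a(29) = 14,  a(30) = 9,  a(31) = 6,  a(32) = 15,  a(33) = 4,  a(34) = 2,  a(35) = 6,  a(36) = 8,  a(37) = 14.
The sequence repeats with period 36.
The value 9 first appears (with k ≥ 2) at a(5).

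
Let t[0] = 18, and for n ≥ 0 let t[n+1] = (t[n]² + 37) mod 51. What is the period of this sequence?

4

We have t[0] = 18,  t[1] = 4,  t[2] = 2,  t[3] = 41,  t[4] = 35,  t[5] = 38,  t[6] = 2.
Since t[6] = t[2] = 2, the sequence is eventually periodic: after a pre-period of length 2 it cycles with period 4.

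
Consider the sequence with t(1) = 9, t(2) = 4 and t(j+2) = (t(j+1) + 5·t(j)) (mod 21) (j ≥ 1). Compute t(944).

t(1) = 9; t(2) = 4; t(3) = 7; t(4) = 6; t(5) = 20; t(6) = 8; t(7) = 3; t(8) = 1; t(9) = 16; t(10) = 0; t(11) = 17; t(12) = 17; t(13) = 18; t(14) = 19; t(15) = 4; t(16) = 15; t(17) = 14; t(18) = 5; t(19) = 12; t(20) = 16; t(21) = 13; t(22) = 9; t(23) = 11; t(24) = 14; t(25) = 6; t(26) = 13; t(27) = 1; t(28) = 3; t(29) = 8; t(30) = 2; t(31) = 0; t(32) = 10; t(33) = 10; t(34) = 18; t(35) = 5; t(36) = 11; t(37) = 15; t(38) = 7; t(39) = 19; t(40) = 12; t(41) = 2; t(42) = 20; t(43) = 9; t(44) = 4.
Since (t(43), t(44)) = (t(1), t(2)) = (9, 4) (two consecutive terms determine the rest), the sequence is periodic with period 42.
(944 - 1) mod 42 = 19, so t(944) = t(20) = 16.

16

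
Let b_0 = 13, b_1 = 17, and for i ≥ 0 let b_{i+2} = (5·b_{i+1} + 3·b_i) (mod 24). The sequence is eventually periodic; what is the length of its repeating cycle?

Computing terms: b_0 = 13; b_1 = 17; b_2 = 4; b_3 = 23; b_4 = 7; b_5 = 8; b_6 = 13; b_7 = 17.
Since (b_6, b_7) = (b_0, b_1) = (13, 17) (two consecutive terms determine the rest), the sequence is periodic with period 6.

6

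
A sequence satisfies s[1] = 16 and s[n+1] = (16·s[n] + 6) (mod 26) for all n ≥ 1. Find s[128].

2

s[1] = 16,  s[2] = 2,  s[3] = 12,  s[4] = 16.
The sequence repeats with period 3.
So s[128] = s[1 + ((128-1) mod 3)] = s[2] = 2.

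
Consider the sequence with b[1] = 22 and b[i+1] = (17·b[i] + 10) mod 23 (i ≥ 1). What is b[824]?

Listing terms: b[1] = 22; b[2] = 16; b[3] = 6; b[4] = 20; b[5] = 5; b[6] = 3; b[7] = 15; b[8] = 12; b[9] = 7; b[10] = 14; b[11] = 18; b[12] = 17; b[13] = 0; b[14] = 10; b[15] = 19; b[16] = 11; b[17] = 13; b[18] = 1; b[19] = 4; b[20] = 9; b[21] = 2; b[22] = 21; b[23] = 22.
Since b[23] = b[1] = 22, the sequence is periodic with period 22.
So b[824] = b[1 + ((824-1) mod 22)] = b[10] = 14.

14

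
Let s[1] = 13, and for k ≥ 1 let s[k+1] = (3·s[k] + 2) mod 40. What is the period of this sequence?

Listing terms: s[1] = 13, s[2] = 1, s[3] = 5, s[4] = 17, s[5] = 13.
The sequence repeats with period 4.

4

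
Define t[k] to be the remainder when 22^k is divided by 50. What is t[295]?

18

t[0] = 1, t[1] = 22, t[2] = 34, t[3] = 48, t[4] = 6, t[5] = 32, t[6] = 4, t[7] = 38, t[8] = 36, t[9] = 42, t[10] = 24, t[11] = 28, t[12] = 16, t[13] = 2, t[14] = 44, t[15] = 18, t[16] = 46, t[17] = 12, t[18] = 14, t[19] = 8, t[20] = 26, t[21] = 22.
Since t[21] = t[1] = 22, the sequence is eventually periodic: after a pre-period of length 1 it cycles with period 20.
For k ≥ 1, t[k] depends only on (k - 1) mod 20. (295 - 1) mod 20 = 14, so t[295] = t[15] = 18.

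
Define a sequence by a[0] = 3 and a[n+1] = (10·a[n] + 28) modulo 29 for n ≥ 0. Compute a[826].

23

Listing terms: a[0] = 3, a[1] = 0, a[2] = 28, a[3] = 18, a[4] = 5, a[5] = 20, a[6] = 25, a[7] = 17, a[8] = 24, a[9] = 7, a[10] = 11, a[11] = 22, a[12] = 16, a[13] = 14, a[14] = 23, a[15] = 26, a[16] = 27, a[17] = 8, a[18] = 21, a[19] = 6, a[20] = 1, a[21] = 9, a[22] = 2, a[23] = 19, a[24] = 15, a[25] = 4, a[26] = 10, a[27] = 12, a[28] = 3.
Since a[28] = a[0] = 3, the sequence is periodic with period 28.
So a[826] = a[0 + ((826-0) mod 28)] = a[14] = 23.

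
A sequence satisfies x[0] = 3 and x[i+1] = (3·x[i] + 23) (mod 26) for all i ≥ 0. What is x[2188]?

19

Computing terms: x[0] = 3, x[1] = 6, x[2] = 15, x[3] = 16, x[4] = 19, x[5] = 2, x[6] = 3.
The sequence repeats with period 6.
So x[2188] = x[0 + ((2188-0) mod 6)] = x[4] = 19.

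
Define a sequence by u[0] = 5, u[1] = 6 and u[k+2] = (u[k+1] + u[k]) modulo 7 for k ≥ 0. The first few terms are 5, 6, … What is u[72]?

Listing terms: u[0] = 5; u[1] = 6; u[2] = 4; u[3] = 3; u[4] = 0; u[5] = 3; u[6] = 3; u[7] = 6; u[8] = 2; u[9] = 1; u[10] = 3; u[11] = 4; u[12] = 0; u[13] = 4; u[14] = 4; u[15] = 1; u[16] = 5; u[17] = 6.
The sequence repeats with period 16.
(72 - 0) mod 16 = 8, so u[72] = u[8] = 2.

2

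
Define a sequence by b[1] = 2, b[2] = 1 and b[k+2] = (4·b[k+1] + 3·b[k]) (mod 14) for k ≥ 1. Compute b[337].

2

We have b[1] = 2,  b[2] = 1,  b[3] = 10,  b[4] = 1,  b[5] = 6,  b[6] = 13,  b[7] = 0,  b[8] = 11,  b[9] = 2,  b[10] = 13,  b[11] = 2,  b[12] = 5,  b[13] = 12,  b[14] = 7,  b[15] = 8,  b[16] = 11,  b[17] = 12,  b[18] = 11,  b[19] = 10,  b[20] = 3,  b[21] = 0,  b[22] = 9,  b[23] = 8,  b[24] = 3,  b[25] = 8,  b[26] = 13,  b[27] = 6,  b[28] = 7,  b[29] = 4,  b[30] = 9,  b[31] = 6,  b[32] = 9,  b[33] = 12,  b[34] = 5,  b[35] = 0,  b[36] = 1,  b[37] = 4,  b[38] = 5,  b[39] = 4,  b[40] = 3,  b[41] = 10,  b[42] = 7,  b[43] = 2,  b[44] = 1.
Since (b[43], b[44]) = (b[1], b[2]) = (2, 1) (two consecutive terms determine the rest), the sequence is periodic with period 42.
So b[337] = b[1 + ((337-1) mod 42)] = b[1] = 2.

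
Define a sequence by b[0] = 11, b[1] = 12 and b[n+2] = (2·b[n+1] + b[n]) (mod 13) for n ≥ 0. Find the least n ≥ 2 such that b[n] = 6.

b[0] = 11,  b[1] = 12,  b[2] = 9,  b[3] = 4,  b[4] = 4,  b[5] = 12,  b[6] = 2,  b[7] = 3,  b[8] = 8,  b[9] = 6,  b[10] = 7,  b[11] = 7,  b[12] = 8,  b[13] = 10,  b[14] = 2,  b[15] = 1,  b[16] = 4,  b[17] = 9,  b[18] = 9,  b[19] = 1,  b[20] = 11,  b[21] = 10,  b[22] = 5,  b[23] = 7,  b[24] = 6,  b[25] = 6,  b[26] = 5,  b[27] = 3,  b[28] = 11,  b[29] = 12.
Since (b[28], b[29]) = (b[0], b[1]) = (11, 12) (two consecutive terms determine the rest), the sequence is periodic with period 28.
The value 6 first appears (with n ≥ 2) at b[9].

9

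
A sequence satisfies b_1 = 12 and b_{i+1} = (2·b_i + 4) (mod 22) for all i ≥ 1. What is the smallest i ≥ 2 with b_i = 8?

We have b_1 = 12; b_2 = 6; b_3 = 16; b_4 = 14; b_5 = 10; b_6 = 2; b_7 = 8; b_8 = 20; b_9 = 0; b_{10} = 4; b_{11} = 12.
Since b_{11} = b_1 = 12, the sequence is periodic with period 10.
The value 8 first appears (with i ≥ 2) at b_7.

7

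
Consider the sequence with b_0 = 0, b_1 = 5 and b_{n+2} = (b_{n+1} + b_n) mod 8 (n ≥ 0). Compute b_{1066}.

3

b_0 = 0; b_1 = 5; b_2 = 5; b_3 = 2; b_4 = 7; b_5 = 1; b_6 = 0; b_7 = 1; b_8 = 1; b_9 = 2; b_{10} = 3; b_{11} = 5; b_{12} = 0; b_{13} = 5.
The sequence repeats with period 12.
(1066 - 0) mod 12 = 10, so b_{1066} = b_{10} = 3.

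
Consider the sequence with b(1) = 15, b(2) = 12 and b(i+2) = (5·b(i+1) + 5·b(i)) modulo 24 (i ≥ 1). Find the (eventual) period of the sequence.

12

Listing terms: b(1) = 15; b(2) = 12; b(3) = 15; b(4) = 15; b(5) = 6; b(6) = 9; b(7) = 3; b(8) = 12; b(9) = 3; b(10) = 3; b(11) = 6; b(12) = 21; b(13) = 15; b(14) = 12.
The sequence repeats with period 12.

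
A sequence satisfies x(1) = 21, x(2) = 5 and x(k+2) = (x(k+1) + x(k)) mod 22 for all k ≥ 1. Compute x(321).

We have x(1) = 21; x(2) = 5; x(3) = 4; x(4) = 9; x(5) = 13; x(6) = 0; x(7) = 13; x(8) = 13; x(9) = 4; x(10) = 17; x(11) = 21; x(12) = 16; x(13) = 15; x(14) = 9; x(15) = 2; x(16) = 11; x(17) = 13; x(18) = 2; x(19) = 15; x(20) = 17; x(21) = 10; x(22) = 5; x(23) = 15; x(24) = 20; x(25) = 13; x(26) = 11; x(27) = 2; x(28) = 13; x(29) = 15; x(30) = 6; x(31) = 21; x(32) = 5.
Since (x(31), x(32)) = (x(1), x(2)) = (21, 5) (two consecutive terms determine the rest), the sequence is periodic with period 30.
So x(321) = x(1 + ((321-1) mod 30)) = x(21) = 10.

10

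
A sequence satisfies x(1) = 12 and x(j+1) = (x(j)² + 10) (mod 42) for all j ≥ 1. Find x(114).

We have x(1) = 12, x(2) = 28, x(3) = 38, x(4) = 26, x(5) = 14, x(6) = 38.
Since x(6) = x(3) = 38, the sequence is eventually periodic: after a pre-period of length 2 it cycles with period 3.
For j ≥ 3, x(j) depends only on (j - 3) mod 3. (114 - 3) mod 3 = 0, so x(114) = x(3) = 38.

38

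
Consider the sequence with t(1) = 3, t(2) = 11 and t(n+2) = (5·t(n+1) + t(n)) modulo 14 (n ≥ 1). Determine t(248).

11

Computing terms: t(1) = 3, t(2) = 11, t(3) = 2, t(4) = 7, t(5) = 9, t(6) = 10, t(7) = 3, t(8) = 11.
Since (t(7), t(8)) = (t(1), t(2)) = (3, 11) (two consecutive terms determine the rest), the sequence is periodic with period 6.
So t(248) = t(1 + ((248-1) mod 6)) = t(2) = 11.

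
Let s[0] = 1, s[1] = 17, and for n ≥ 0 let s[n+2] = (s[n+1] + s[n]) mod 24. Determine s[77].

16

Listing terms: s[0] = 1,  s[1] = 17,  s[2] = 18,  s[3] = 11,  s[4] = 5,  s[5] = 16,  s[6] = 21,  s[7] = 13,  s[8] = 10,  s[9] = 23,  s[10] = 9,  s[11] = 8,  s[12] = 17,  s[13] = 1,  s[14] = 18,  s[15] = 19,  s[16] = 13,  s[17] = 8,  s[18] = 21,  s[19] = 5,  s[20] = 2,  s[21] = 7,  s[22] = 9,  s[23] = 16,  s[24] = 1,  s[25] = 17.
The sequence repeats with period 24.
(77 - 0) mod 24 = 5, so s[77] = s[5] = 16.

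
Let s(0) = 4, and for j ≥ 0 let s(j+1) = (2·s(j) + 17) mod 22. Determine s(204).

Computing terms: s(0) = 4, s(1) = 3, s(2) = 1, s(3) = 19, s(4) = 11, s(5) = 17, s(6) = 7, s(7) = 9, s(8) = 13, s(9) = 21, s(10) = 15, s(11) = 3.
Since s(11) = s(1) = 3, the sequence is eventually periodic: after a pre-period of length 1 it cycles with period 10.
For j ≥ 1, s(j) depends only on (j - 1) mod 10. (204 - 1) mod 10 = 3, so s(204) = s(4) = 11.

11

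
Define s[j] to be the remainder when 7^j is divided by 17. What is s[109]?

Listing terms: s[0] = 1,  s[1] = 7,  s[2] = 15,  s[3] = 3,  s[4] = 4,  s[5] = 11,  s[6] = 9,  s[7] = 12,  s[8] = 16,  s[9] = 10,  s[10] = 2,  s[11] = 14,  s[12] = 13,  s[13] = 6,  s[14] = 8,  s[15] = 5,  s[16] = 1.
The sequence repeats with period 16.
So s[109] = s[0 + ((109-0) mod 16)] = s[13] = 6.

6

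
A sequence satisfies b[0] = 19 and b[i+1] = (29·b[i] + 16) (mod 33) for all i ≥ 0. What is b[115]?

27

b[0] = 19,  b[1] = 6,  b[2] = 25,  b[3] = 15,  b[4] = 22,  b[5] = 27,  b[6] = 7,  b[7] = 21,  b[8] = 31,  b[9] = 24,  b[10] = 19.
Since b[10] = b[0] = 19, the sequence is periodic with period 10.
So b[115] = b[0 + ((115-0) mod 10)] = b[5] = 27.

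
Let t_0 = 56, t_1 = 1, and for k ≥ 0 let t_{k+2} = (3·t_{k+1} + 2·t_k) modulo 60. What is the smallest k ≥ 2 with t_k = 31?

9

Listing terms: t_0 = 56; t_1 = 1; t_2 = 55; t_3 = 47; t_4 = 11; t_5 = 7; t_6 = 43; t_7 = 23; t_8 = 35; t_9 = 31; t_{10} = 43; t_{11} = 11; t_{12} = 59; t_{13} = 19; t_{14} = 55; t_{15} = 23; t_{16} = 59; t_{17} = 43; t_{18} = 7; t_{19} = 47; t_{20} = 35; t_{21} = 19; t_{22} = 7; t_{23} = 59; t_{24} = 11; t_{25} = 31; t_{26} = 55; t_{27} = 47.
Since (t_{26}, t_{27}) = (t_2, t_3) = (55, 47) (two consecutive terms determine the rest), the sequence is eventually periodic: after a pre-period of length 2 it cycles with period 24.
The value 31 first appears (with k ≥ 2) at t_9.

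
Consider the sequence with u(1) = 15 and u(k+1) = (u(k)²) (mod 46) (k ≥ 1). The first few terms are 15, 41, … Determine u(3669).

Computing terms: u(1) = 15; u(2) = 41; u(3) = 25; u(4) = 27; u(5) = 39; u(6) = 3; u(7) = 9; u(8) = 35; u(9) = 29; u(10) = 13; u(11) = 31; u(12) = 41.
Since u(12) = u(2) = 41, the sequence is eventually periodic: after a pre-period of length 1 it cycles with period 10.
For k ≥ 2, u(k) depends only on (k - 2) mod 10. (3669 - 2) mod 10 = 7, so u(3669) = u(9) = 29.

29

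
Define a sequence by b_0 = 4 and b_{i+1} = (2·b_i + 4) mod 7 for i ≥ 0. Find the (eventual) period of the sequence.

b_0 = 4, b_1 = 5, b_2 = 0, b_3 = 4.
The sequence repeats with period 3.

3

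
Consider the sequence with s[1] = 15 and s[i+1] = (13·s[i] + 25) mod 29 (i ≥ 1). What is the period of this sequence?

Computing terms: s[1] = 15,  s[2] = 17,  s[3] = 14,  s[4] = 4,  s[5] = 19,  s[6] = 11,  s[7] = 23,  s[8] = 5,  s[9] = 3,  s[10] = 6,  s[11] = 16,  s[12] = 1,  s[13] = 9,  s[14] = 26,  s[15] = 15.
Since s[15] = s[1] = 15, the sequence is periodic with period 14.

14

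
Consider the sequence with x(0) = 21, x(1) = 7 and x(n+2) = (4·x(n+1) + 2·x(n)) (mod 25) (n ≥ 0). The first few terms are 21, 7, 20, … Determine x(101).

We have x(0) = 21, x(1) = 7, x(2) = 20, x(3) = 19, x(4) = 16, x(5) = 2, x(6) = 15, x(7) = 14, x(8) = 11, x(9) = 22, x(10) = 10, x(11) = 9, x(12) = 6, x(13) = 17, x(14) = 5, x(15) = 4, x(16) = 1, x(17) = 12, x(18) = 0, x(19) = 24, x(20) = 21, x(21) = 7.
The sequence repeats with period 20.
(101 - 0) mod 20 = 1, so x(101) = x(1) = 7.

7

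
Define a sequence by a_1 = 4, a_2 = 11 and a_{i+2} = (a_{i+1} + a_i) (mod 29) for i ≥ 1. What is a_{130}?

a_1 = 4, a_2 = 11, a_3 = 15, a_4 = 26, a_5 = 12, a_6 = 9, a_7 = 21, a_8 = 1, a_9 = 22, a_{10} = 23, a_{11} = 16, a_{12} = 10, a_{13} = 26, a_{14} = 7, a_{15} = 4, a_{16} = 11.
Since (a_{15}, a_{16}) = (a_1, a_2) = (4, 11) (two consecutive terms determine the rest), the sequence is periodic with period 14.
So a_{130} = a_{1 + ((130-1) mod 14)} = a_4 = 26.

26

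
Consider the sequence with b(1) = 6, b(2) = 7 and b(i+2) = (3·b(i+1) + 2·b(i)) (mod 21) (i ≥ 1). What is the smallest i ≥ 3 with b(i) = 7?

Listing terms: b(1) = 6,  b(2) = 7,  b(3) = 12,  b(4) = 8,  b(5) = 6,  b(6) = 13,  b(7) = 9,  b(8) = 11,  b(9) = 9,  b(10) = 7,  b(11) = 18,  b(12) = 5,  b(13) = 9,  b(14) = 16,  b(15) = 3,  b(16) = 20,  b(17) = 3,  b(18) = 7,  b(19) = 6,  b(20) = 11,  b(21) = 3,  b(22) = 10,  b(23) = 15,  b(24) = 2,  b(25) = 15,  b(26) = 7,  b(27) = 9,  b(28) = 20,  b(29) = 15,  b(30) = 1,  b(31) = 12,  b(32) = 17,  b(33) = 12,  b(34) = 7,  b(35) = 3,  b(36) = 2,  b(37) = 12,  b(38) = 19,  b(39) = 18,  b(40) = 8,  b(41) = 18,  b(42) = 7,  b(43) = 15,  b(44) = 17,  b(45) = 18,  b(46) = 4,  b(47) = 6,  b(48) = 5,  b(49) = 6,  b(50) = 7.
Since (b(49), b(50)) = (b(1), b(2)) = (6, 7) (two consecutive terms determine the rest), the sequence is periodic with period 48.
The value 7 first appears (with i ≥ 3) at b(10).

10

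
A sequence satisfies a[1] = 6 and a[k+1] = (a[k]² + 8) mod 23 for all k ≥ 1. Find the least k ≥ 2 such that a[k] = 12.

3

a[1] = 6, a[2] = 21, a[3] = 12, a[4] = 14, a[5] = 20, a[6] = 17, a[7] = 21.
Since a[7] = a[2] = 21, the sequence is eventually periodic: after a pre-period of length 1 it cycles with period 5.
The value 12 first appears (with k ≥ 2) at a[3].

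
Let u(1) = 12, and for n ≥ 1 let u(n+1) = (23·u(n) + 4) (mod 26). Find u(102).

Listing terms: u(1) = 12, u(2) = 20, u(3) = 22, u(4) = 16, u(5) = 8, u(6) = 6, u(7) = 12.
Since u(7) = u(1) = 12, the sequence is periodic with period 6.
So u(102) = u(1 + ((102-1) mod 6)) = u(6) = 6.

6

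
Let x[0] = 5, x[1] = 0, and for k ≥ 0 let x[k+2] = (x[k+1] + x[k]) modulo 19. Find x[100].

x[0] = 5; x[1] = 0; x[2] = 5; x[3] = 5; x[4] = 10; x[5] = 15; x[6] = 6; x[7] = 2; x[8] = 8; x[9] = 10; x[10] = 18; x[11] = 9; x[12] = 8; x[13] = 17; x[14] = 6; x[15] = 4; x[16] = 10; x[17] = 14; x[18] = 5; x[19] = 0.
The sequence repeats with period 18.
(100 - 0) mod 18 = 10, so x[100] = x[10] = 18.

18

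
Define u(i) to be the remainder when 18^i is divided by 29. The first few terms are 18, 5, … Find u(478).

5

Listing terms: u(1) = 18, u(2) = 5, u(3) = 3, u(4) = 25, u(5) = 15, u(6) = 9, u(7) = 17, u(8) = 16, u(9) = 27, u(10) = 22, u(11) = 19, u(12) = 23, u(13) = 8, u(14) = 28, u(15) = 11, u(16) = 24, u(17) = 26, u(18) = 4, u(19) = 14, u(20) = 20, u(21) = 12, u(22) = 13, u(23) = 2, u(24) = 7, u(25) = 10, u(26) = 6, u(27) = 21, u(28) = 1, u(29) = 18.
Since u(29) = u(1) = 18, the sequence is periodic with period 28.
(478 - 1) mod 28 = 1, so u(478) = u(2) = 5.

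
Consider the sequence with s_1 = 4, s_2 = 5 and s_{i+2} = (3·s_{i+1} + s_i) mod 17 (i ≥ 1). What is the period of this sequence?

16

Listing terms: s_1 = 4,  s_2 = 5,  s_3 = 2,  s_4 = 11,  s_5 = 1,  s_6 = 14,  s_7 = 9,  s_8 = 7,  s_9 = 13,  s_{10} = 12,  s_{11} = 15,  s_{12} = 6,  s_{13} = 16,  s_{14} = 3,  s_{15} = 8,  s_{16} = 10,  s_{17} = 4,  s_{18} = 5.
The sequence repeats with period 16.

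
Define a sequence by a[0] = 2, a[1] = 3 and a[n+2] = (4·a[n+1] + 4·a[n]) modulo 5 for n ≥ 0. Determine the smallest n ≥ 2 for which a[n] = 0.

a[0] = 2, a[1] = 3, a[2] = 0, a[3] = 2, a[4] = 3.
The sequence repeats with period 3.
The value 0 first appears (with n ≥ 2) at a[2].

2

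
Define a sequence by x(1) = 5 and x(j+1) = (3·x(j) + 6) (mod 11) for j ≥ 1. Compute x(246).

5

x(1) = 5,  x(2) = 10,  x(3) = 3,  x(4) = 4,  x(5) = 7,  x(6) = 5.
The sequence repeats with period 5.
So x(246) = x(1 + ((246-1) mod 5)) = x(1) = 5.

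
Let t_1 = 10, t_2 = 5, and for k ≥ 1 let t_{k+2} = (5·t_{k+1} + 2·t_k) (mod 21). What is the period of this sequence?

48

Listing terms: t_1 = 10, t_2 = 5, t_3 = 3, t_4 = 4, t_5 = 5, t_6 = 12, t_7 = 7, t_8 = 17, t_9 = 15, t_{10} = 4, t_{11} = 8, t_{12} = 6, t_{13} = 4, t_{14} = 11, t_{15} = 0, t_{16} = 1, t_{17} = 5, t_{18} = 6, t_{19} = 19, t_{20} = 2, t_{21} = 6, t_{22} = 13, t_{23} = 14, t_{24} = 12, t_{25} = 4, t_{26} = 2, t_{27} = 18, t_{28} = 10, t_{29} = 2, t_{30} = 9, t_{31} = 7, t_{32} = 11, t_{33} = 6, t_{34} = 10, t_{35} = 20, t_{36} = 15, t_{37} = 10, t_{38} = 17, t_{39} = 0, t_{40} = 13, t_{41} = 2, t_{42} = 15, t_{43} = 16, t_{44} = 5, t_{45} = 15, t_{46} = 1, t_{47} = 14, t_{48} = 9, t_{49} = 10, t_{50} = 5.
The sequence repeats with period 48.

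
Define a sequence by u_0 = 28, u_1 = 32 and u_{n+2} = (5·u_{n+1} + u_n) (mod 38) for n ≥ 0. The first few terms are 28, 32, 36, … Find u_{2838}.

36

u_0 = 28; u_1 = 32; u_2 = 36; u_3 = 22; u_4 = 32; u_5 = 30; u_6 = 30; u_7 = 28; u_8 = 18; u_9 = 4; u_{10} = 0; u_{11} = 4; u_{12} = 20; u_{13} = 28; u_{14} = 8; u_{15} = 30; u_{16} = 6; u_{17} = 22; u_{18} = 2; u_{19} = 32; u_{20} = 10; u_{21} = 6; u_{22} = 2; u_{23} = 16; u_{24} = 6; u_{25} = 8; u_{26} = 8; u_{27} = 10; u_{28} = 20; u_{29} = 34; u_{30} = 0; u_{31} = 34; u_{32} = 18; u_{33} = 10; u_{34} = 30; u_{35} = 8; u_{36} = 32; u_{37} = 16; u_{38} = 36; u_{39} = 6; u_{40} = 28; u_{41} = 32.
The sequence repeats with period 40.
(2838 - 0) mod 40 = 38, so u_{2838} = u_{38} = 36.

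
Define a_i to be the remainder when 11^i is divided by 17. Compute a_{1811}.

Listing terms: a_0 = 1; a_1 = 11; a_2 = 2; a_3 = 5; a_4 = 4; a_5 = 10; a_6 = 8; a_7 = 3; a_8 = 16; a_9 = 6; a_{10} = 15; a_{11} = 12; a_{12} = 13; a_{13} = 7; a_{14} = 9; a_{15} = 14; a_{16} = 1.
Since a_{16} = a_0 = 1, the sequence is periodic with period 16.
So a_{1811} = a_{0 + ((1811-0) mod 16)} = a_3 = 5.

5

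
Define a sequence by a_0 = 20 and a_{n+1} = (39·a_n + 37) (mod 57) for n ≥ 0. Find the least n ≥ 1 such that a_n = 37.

2

a_0 = 20, a_1 = 19, a_2 = 37, a_3 = 55, a_4 = 16, a_5 = 34, a_6 = 52, a_7 = 13, a_8 = 31, a_9 = 49, a_{10} = 10, a_{11} = 28, a_{12} = 46, a_{13} = 7, a_{14} = 25, a_{15} = 43, a_{16} = 4, a_{17} = 22, a_{18} = 40, a_{19} = 1, a_{20} = 19.
Since a_{20} = a_1 = 19, the sequence is eventually periodic: after a pre-period of length 1 it cycles with period 19.
The value 37 first appears (with n ≥ 1) at a_2.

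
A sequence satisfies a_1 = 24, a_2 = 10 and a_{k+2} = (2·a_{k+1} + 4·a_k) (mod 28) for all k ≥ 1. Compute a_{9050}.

Listing terms: a_1 = 24, a_2 = 10, a_3 = 4, a_4 = 20, a_5 = 0, a_6 = 24, a_7 = 20, a_8 = 24, a_9 = 16, a_{10} = 16, a_{11} = 12, a_{12} = 4, a_{13} = 0, a_{14} = 16, a_{15} = 4, a_{16} = 16, a_{17} = 20, a_{18} = 20, a_{19} = 8, a_{20} = 12, a_{21} = 0, a_{22} = 20, a_{23} = 12, a_{24} = 20, a_{25} = 4, a_{26} = 4, a_{27} = 24, a_{28} = 8, a_{29} = 0, a_{30} = 4, a_{31} = 8, a_{32} = 4, a_{33} = 12, a_{34} = 12, a_{35} = 16, a_{36} = 24, a_{37} = 0, a_{38} = 12, a_{39} = 24, a_{40} = 12, a_{41} = 8, a_{42} = 8, a_{43} = 20, a_{44} = 16, a_{45} = 0, a_{46} = 8, a_{47} = 16, a_{48} = 8, a_{49} = 24, a_{50} = 24, a_{51} = 4, a_{52} = 20.
Since (a_{51}, a_{52}) = (a_3, a_4) = (4, 20) (two consecutive terms determine the rest), the sequence is eventually periodic: after a pre-period of length 2 it cycles with period 48.
For k ≥ 3, a_k depends only on (k - 3) mod 48. (9050 - 3) mod 48 = 23, so a_{9050} = a_{26} = 4.

4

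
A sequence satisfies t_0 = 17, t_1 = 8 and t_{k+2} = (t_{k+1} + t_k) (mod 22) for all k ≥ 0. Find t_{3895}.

Computing terms: t_0 = 17, t_1 = 8, t_2 = 3, t_3 = 11, t_4 = 14, t_5 = 3, t_6 = 17, t_7 = 20, t_8 = 15, t_9 = 13, t_{10} = 6, t_{11} = 19, t_{12} = 3, t_{13} = 0, t_{14} = 3, t_{15} = 3, t_{16} = 6, t_{17} = 9, t_{18} = 15, t_{19} = 2, t_{20} = 17, t_{21} = 19, t_{22} = 14, t_{23} = 11, t_{24} = 3, t_{25} = 14, t_{26} = 17, t_{27} = 9, t_{28} = 4, t_{29} = 13, t_{30} = 17, t_{31} = 8.
Since (t_{30}, t_{31}) = (t_0, t_1) = (17, 8) (two consecutive terms determine the rest), the sequence is periodic with period 30.
So t_{3895} = t_{0 + ((3895-0) mod 30)} = t_{25} = 14.

14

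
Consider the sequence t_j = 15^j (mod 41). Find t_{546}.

36

t_0 = 1,  t_1 = 15,  t_2 = 20,  t_3 = 13,  t_4 = 31,  t_5 = 14,  t_6 = 5,  t_7 = 34,  t_8 = 18,  t_9 = 24,  t_{10} = 32,  t_{11} = 29,  t_{12} = 25,  t_{13} = 6,  t_{14} = 8,  t_{15} = 38,  t_{16} = 37,  t_{17} = 22,  t_{18} = 2,  t_{19} = 30,  t_{20} = 40,  t_{21} = 26,  t_{22} = 21,  t_{23} = 28,  t_{24} = 10,  t_{25} = 27,  t_{26} = 36,  t_{27} = 7,  t_{28} = 23,  t_{29} = 17,  t_{30} = 9,  t_{31} = 12,  t_{32} = 16,  t_{33} = 35,  t_{34} = 33,  t_{35} = 3,  t_{36} = 4,  t_{37} = 19,  t_{38} = 39,  t_{39} = 11,  t_{40} = 1.
The sequence repeats with period 40.
So t_{546} = t_{0 + ((546-0) mod 40)} = t_{26} = 36.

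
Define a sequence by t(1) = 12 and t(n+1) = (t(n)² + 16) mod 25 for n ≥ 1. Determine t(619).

Listing terms: t(1) = 12; t(2) = 10; t(3) = 16; t(4) = 22; t(5) = 0; t(6) = 16.
Since t(6) = t(3) = 16, the sequence is eventually periodic: after a pre-period of length 2 it cycles with period 3.
For n ≥ 3, t(n) depends only on (n - 3) mod 3. (619 - 3) mod 3 = 1, so t(619) = t(4) = 22.

22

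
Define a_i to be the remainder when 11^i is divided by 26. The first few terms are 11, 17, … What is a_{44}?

9

a_1 = 11, a_2 = 17, a_3 = 5, a_4 = 3, a_5 = 7, a_6 = 25, a_7 = 15, a_8 = 9, a_9 = 21, a_{10} = 23, a_{11} = 19, a_{12} = 1, a_{13} = 11.
Since a_{13} = a_1 = 11, the sequence is periodic with period 12.
So a_{44} = a_{1 + ((44-1) mod 12)} = a_8 = 9.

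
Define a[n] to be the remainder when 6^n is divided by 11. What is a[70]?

1

Computing terms: a[0] = 1; a[1] = 6; a[2] = 3; a[3] = 7; a[4] = 9; a[5] = 10; a[6] = 5; a[7] = 8; a[8] = 4; a[9] = 2; a[10] = 1.
The sequence repeats with period 10.
(70 - 0) mod 10 = 0, so a[70] = a[0] = 1.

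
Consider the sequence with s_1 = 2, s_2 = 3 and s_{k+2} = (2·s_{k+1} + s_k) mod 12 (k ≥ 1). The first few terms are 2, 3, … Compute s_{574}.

Listing terms: s_1 = 2; s_2 = 3; s_3 = 8; s_4 = 7; s_5 = 10; s_6 = 3; s_7 = 4; s_8 = 11; s_9 = 2; s_{10} = 3.
Since (s_9, s_{10}) = (s_1, s_2) = (2, 3) (two consecutive terms determine the rest), the sequence is periodic with period 8.
(574 - 1) mod 8 = 5, so s_{574} = s_6 = 3.

3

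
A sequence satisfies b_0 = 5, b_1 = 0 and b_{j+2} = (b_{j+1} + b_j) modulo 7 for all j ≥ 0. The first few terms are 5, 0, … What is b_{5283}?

5

Listing terms: b_0 = 5,  b_1 = 0,  b_2 = 5,  b_3 = 5,  b_4 = 3,  b_5 = 1,  b_6 = 4,  b_7 = 5,  b_8 = 2,  b_9 = 0,  b_{10} = 2,  b_{11} = 2,  b_{12} = 4,  b_{13} = 6,  b_{14} = 3,  b_{15} = 2,  b_{16} = 5,  b_{17} = 0.
The sequence repeats with period 16.
(5283 - 0) mod 16 = 3, so b_{5283} = b_3 = 5.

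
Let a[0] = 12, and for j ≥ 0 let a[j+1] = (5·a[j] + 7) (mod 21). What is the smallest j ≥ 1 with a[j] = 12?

6

We have a[0] = 12, a[1] = 4, a[2] = 6, a[3] = 16, a[4] = 3, a[5] = 1, a[6] = 12.
Since a[6] = a[0] = 12, the sequence is periodic with period 6.
The value 12 next appears (with j ≥ 1) at a[6].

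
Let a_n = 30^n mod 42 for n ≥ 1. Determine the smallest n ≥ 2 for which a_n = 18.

a_1 = 30; a_2 = 18; a_3 = 36; a_4 = 30.
The sequence repeats with period 3.
The value 18 first appears (with n ≥ 2) at a_2.

2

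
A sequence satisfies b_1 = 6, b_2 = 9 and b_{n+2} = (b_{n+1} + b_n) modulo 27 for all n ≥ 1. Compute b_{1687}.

21

b_1 = 6; b_2 = 9; b_3 = 15; b_4 = 24; b_5 = 12; b_6 = 9; b_7 = 21; b_8 = 3; b_9 = 24; b_{10} = 0; b_{11} = 24; b_{12} = 24; b_{13} = 21; b_{14} = 18; b_{15} = 12; b_{16} = 3; b_{17} = 15; b_{18} = 18; b_{19} = 6; b_{20} = 24; b_{21} = 3; b_{22} = 0; b_{23} = 3; b_{24} = 3; b_{25} = 6; b_{26} = 9.
Since (b_{25}, b_{26}) = (b_1, b_2) = (6, 9) (two consecutive terms determine the rest), the sequence is periodic with period 24.
So b_{1687} = b_{1 + ((1687-1) mod 24)} = b_7 = 21.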